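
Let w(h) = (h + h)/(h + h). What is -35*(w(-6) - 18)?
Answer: 595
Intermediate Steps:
w(h) = 1 (w(h) = (2*h)/((2*h)) = (2*h)*(1/(2*h)) = 1)
-35*(w(-6) - 18) = -35*(1 - 18) = -35*(-17) = 595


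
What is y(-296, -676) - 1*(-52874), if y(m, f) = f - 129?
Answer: 52069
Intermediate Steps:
y(m, f) = -129 + f
y(-296, -676) - 1*(-52874) = (-129 - 676) - 1*(-52874) = -805 + 52874 = 52069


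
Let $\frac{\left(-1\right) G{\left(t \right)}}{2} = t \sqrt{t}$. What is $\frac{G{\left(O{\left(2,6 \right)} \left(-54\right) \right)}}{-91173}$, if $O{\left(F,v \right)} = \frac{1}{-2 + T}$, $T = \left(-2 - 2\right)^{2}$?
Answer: $- \frac{54 i \sqrt{21}}{1489159} \approx - 0.00016617 i$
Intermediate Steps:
$T = 16$ ($T = \left(-4\right)^{2} = 16$)
$O{\left(F,v \right)} = \frac{1}{14}$ ($O{\left(F,v \right)} = \frac{1}{-2 + 16} = \frac{1}{14}$)
$G{\left(t \right)} = - 2 t^{\frac{3}{2}}$ ($G{\left(t \right)} = - 2 t \sqrt{t} = - 2 t^{\frac{3}{2}}$)
$\frac{G{\left(O{\left(2,6 \right)} \left(-54\right) \right)}}{-91173} = \frac{\left(-2\right) \left(\frac{1}{14} \left(-54\right)\right)^{\frac{3}{2}}}{-91173} = - 2 \left(- \frac{27}{7}\right)^{\frac{3}{2}} \left(- \frac{1}{91173}\right) = - 2 \left(- \frac{81 i \sqrt{21}}{49}\right) \left(- \frac{1}{91173}\right) = \frac{162 i \sqrt{21}}{49} \left(- \frac{1}{91173}\right) = - \frac{54 i \sqrt{21}}{1489159}$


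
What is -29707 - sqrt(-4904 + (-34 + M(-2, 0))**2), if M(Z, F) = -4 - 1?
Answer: -29707 - I*sqrt(3383) ≈ -29707.0 - 58.164*I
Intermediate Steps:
M(Z, F) = -5
-29707 - sqrt(-4904 + (-34 + M(-2, 0))**2) = -29707 - sqrt(-4904 + (-34 - 5)**2) = -29707 - sqrt(-4904 + (-39)**2) = -29707 - sqrt(-4904 + 1521) = -29707 - sqrt(-3383) = -29707 - I*sqrt(3383)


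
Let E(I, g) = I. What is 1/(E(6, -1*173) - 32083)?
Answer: -1/32077 ≈ -3.1175e-5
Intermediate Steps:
1/(E(6, -1*173) - 32083) = 1/(6 - 32083) = 1/(-32077) = -1/32077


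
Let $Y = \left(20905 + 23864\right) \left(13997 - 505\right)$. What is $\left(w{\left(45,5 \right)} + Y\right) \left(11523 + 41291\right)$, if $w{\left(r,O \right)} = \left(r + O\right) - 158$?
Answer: $31900883397360$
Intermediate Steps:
$Y = 604023348$ ($Y = 44769 \cdot 13492 = 604023348$)
$w{\left(r,O \right)} = -158 + O + r$ ($w{\left(r,O \right)} = \left(O + r\right) - 158 = -158 + O + r$)
$\left(w{\left(45,5 \right)} + Y\right) \left(11523 + 41291\right) = \left(\left(-158 + 5 + 45\right) + 604023348\right) \left(11523 + 41291\right) = \left(-108 + 604023348\right) 52814 = 604023240 \cdot 52814 = 31900883397360$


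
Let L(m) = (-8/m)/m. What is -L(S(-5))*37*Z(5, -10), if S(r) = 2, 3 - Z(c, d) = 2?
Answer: 74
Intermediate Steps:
Z(c, d) = 1 (Z(c, d) = 3 - 1*2 = 3 - 2 = 1)
L(m) = -8/m²
-L(S(-5))*37*Z(5, -10) = --8/2²*37 = --8*¼*37 = -(-2*37) = -(-74) = -1*(-74) = 74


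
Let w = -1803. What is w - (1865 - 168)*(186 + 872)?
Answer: -1797229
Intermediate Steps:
w - (1865 - 168)*(186 + 872) = -1803 - (1865 - 168)*(186 + 872) = -1803 - 1697*1058 = -1803 - 1*1795426 = -1803 - 1795426 = -1797229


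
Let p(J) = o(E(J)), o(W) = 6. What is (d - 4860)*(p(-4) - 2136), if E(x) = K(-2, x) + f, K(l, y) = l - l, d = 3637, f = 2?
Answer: 2604990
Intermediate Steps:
K(l, y) = 0
E(x) = 2 (E(x) = 0 + 2 = 2)
p(J) = 6
(d - 4860)*(p(-4) - 2136) = (3637 - 4860)*(6 - 2136) = -1223*(-2130) = 2604990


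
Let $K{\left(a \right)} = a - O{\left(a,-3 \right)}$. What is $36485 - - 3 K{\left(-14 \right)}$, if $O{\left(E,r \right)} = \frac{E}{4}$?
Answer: $\frac{72907}{2} \approx 36454.0$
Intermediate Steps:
$O{\left(E,r \right)} = \frac{E}{4}$ ($O{\left(E,r \right)} = E \frac{1}{4} = \frac{E}{4}$)
$K{\left(a \right)} = \frac{3 a}{4}$ ($K{\left(a \right)} = a - \frac{a}{4} = \frac{3 a}{4}$)
$36485 - - 3 K{\left(-14 \right)} = 36485 - - 3 \cdot \frac{3}{4} \left(-14\right) = 36485 - \left(-3\right) \left(- \frac{21}{2}\right) = 36485 - \frac{63}{2} = \frac{72907}{2}$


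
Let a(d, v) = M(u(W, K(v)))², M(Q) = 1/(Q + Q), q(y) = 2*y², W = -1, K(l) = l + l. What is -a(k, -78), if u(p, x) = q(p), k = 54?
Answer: -1/16 ≈ -0.062500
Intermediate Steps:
K(l) = 2*l
u(p, x) = 2*p²
M(Q) = 1/(2*Q)
a(d, v) = 1/16 (a(d, v) = (1/(2*((2*(-1)²))))² = (1/(2*((2*1))))² = ((½)/2)² = ((½)*(½))² = (¼)² = 1/16)
-a(k, -78) = -1*1/16 = -1/16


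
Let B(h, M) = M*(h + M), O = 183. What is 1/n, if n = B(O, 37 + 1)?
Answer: 1/8398 ≈ 0.00011908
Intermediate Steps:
B(h, M) = M*(M + h)
n = 8398 (n = (37 + 1)*((37 + 1) + 183) = 38*(38 + 183) = 38*221 = 8398)
1/n = 1/8398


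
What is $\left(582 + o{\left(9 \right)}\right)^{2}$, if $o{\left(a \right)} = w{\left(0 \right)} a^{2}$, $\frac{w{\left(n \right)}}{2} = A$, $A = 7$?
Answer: $2944656$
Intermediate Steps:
$w{\left(n \right)} = 14$ ($w{\left(n \right)} = 2 \cdot 7 = 14$)
$o{\left(a \right)} = 14 a^{2}$
$\left(582 + o{\left(9 \right)}\right)^{2} = \left(582 + 14 \cdot 9^{2}\right)^{2} = \left(582 + 14 \cdot 81\right)^{2} = \left(582 + 1134\right)^{2} = 1716^{2} = 2944656$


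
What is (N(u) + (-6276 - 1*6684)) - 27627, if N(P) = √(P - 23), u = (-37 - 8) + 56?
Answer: -40587 + 2*I*√3 ≈ -40587.0 + 3.4641*I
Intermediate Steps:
u = 11 (u = -45 + 56 = 11)
N(P) = √(-23 + P)
(N(u) + (-6276 - 1*6684)) - 27627 = (√(-23 + 11) + (-6276 - 1*6684)) - 27627 = (√(-12) + (-6276 - 6684)) - 27627 = (2*I*√3 - 12960) - 27627 = (-12960 + 2*I*√3) - 27627 = -40587 + 2*I*√3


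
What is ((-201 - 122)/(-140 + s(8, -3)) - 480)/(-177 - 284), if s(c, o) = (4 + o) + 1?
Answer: 65917/63618 ≈ 1.0361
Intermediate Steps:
s(c, o) = 5 + o
((-201 - 122)/(-140 + s(8, -3)) - 480)/(-177 - 284) = ((-201 - 122)/(-140 + (5 - 3)) - 480)/(-177 - 284) = (-323/(-140 + 2) - 480)/(-461) = (-323/(-138) - 480)*(-1/461) = (-323*(-1/138) - 480)*(-1/461) = (323/138 - 480)*(-1/461) = -65917/138*(-1/461) = 65917/63618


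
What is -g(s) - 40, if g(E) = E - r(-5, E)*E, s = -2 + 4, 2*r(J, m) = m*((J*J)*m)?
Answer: 58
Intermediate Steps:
r(J, m) = J**2*m**2/2 (r(J, m) = (m*((J*J)*m))/2 = (m*(J**2*m))/2 = (m*(m*J**2))/2 = (J**2*m**2)/2 = J**2*m**2/2)
s = 2
g(E) = E - 25*E**3/2 (g(E) = E - (1/2)*(-5)**2*E**2*E = E - (1/2)*25*E**2*E = E - 25*E**2/2*E = E - 25*E**3/2)
-g(s) - 40 = -(2 - 25/2*2**3) - 40 = -(2 - 25/2*8) - 40 = -(2 - 100) - 40 = -1*(-98) - 40 = 98 - 40 = 58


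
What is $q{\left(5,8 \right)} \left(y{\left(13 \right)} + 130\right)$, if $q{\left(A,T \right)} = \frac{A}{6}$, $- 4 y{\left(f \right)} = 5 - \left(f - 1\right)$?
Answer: $\frac{2635}{24} \approx 109.79$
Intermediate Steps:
$y{\left(f \right)} = - \frac{3}{2} + \frac{f}{4}$ ($y{\left(f \right)} = - \frac{5 - \left(f - 1\right)}{4} = - \frac{5 - \left(-1 + f\right)}{4} = - \frac{6 - f}{4} = - \frac{3}{2} + \frac{f}{4}$)
$q{\left(A,T \right)} = \frac{A}{6}$ ($q{\left(A,T \right)} = A \frac{1}{6} = \frac{A}{6}$)
$q{\left(5,8 \right)} \left(y{\left(13 \right)} + 130\right) = \frac{1}{6} \cdot 5 \left(\left(- \frac{3}{2} + \frac{1}{4} \cdot 13\right) + 130\right) = \frac{5 \left(\left(- \frac{3}{2} + \frac{13}{4}\right) + 130\right)}{6} = \frac{5 \left(\frac{7}{4} + 130\right)}{6} = \frac{5}{6} \cdot \frac{527}{4} = \frac{2635}{24}$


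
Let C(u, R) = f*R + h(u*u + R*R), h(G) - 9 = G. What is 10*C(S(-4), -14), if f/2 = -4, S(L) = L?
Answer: 3330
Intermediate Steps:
f = -8 (f = 2*(-4) = -8)
h(G) = 9 + G
C(u, R) = 9 + R² + u² - 8*R (C(u, R) = -8*R + (9 + (u*u + R*R)) = -8*R + (9 + (u² + R²)) = -8*R + (9 + (R² + u²)) = -8*R + (9 + R² + u²) = 9 + R² + u² - 8*R)
10*C(S(-4), -14) = 10*(9 + (-14)² + (-4)² - 8*(-14)) = 10*(9 + 196 + 16 + 112) = 10*333 = 3330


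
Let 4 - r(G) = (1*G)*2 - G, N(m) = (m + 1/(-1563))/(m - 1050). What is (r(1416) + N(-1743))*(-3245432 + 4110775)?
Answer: -5331641112472714/4365459 ≈ -1.2213e+9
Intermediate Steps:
N(m) = (-1/1563 + m)/(-1050 + m) (N(m) = (m - 1/1563)/(-1050 + m) = (-1/1563 + m)/(-1050 + m))
r(G) = 4 - G (r(G) = 4 - ((1*G)*2 - G) = 4 - (G*2 - G) = 4 - (2*G - G) = 4 - G)
(r(1416) + N(-1743))*(-3245432 + 4110775) = ((4 - 1*1416) + (-1/1563 - 1743)/(-1050 - 1743))*(-3245432 + 4110775) = ((4 - 1416) - 2724310/1563/(-2793))*865343 = (-1412 - 1/2793*(-2724310/1563))*865343 = (-1412 + 2724310/4365459)*865343 = -6161303798/4365459*865343 = -5331641112472714/4365459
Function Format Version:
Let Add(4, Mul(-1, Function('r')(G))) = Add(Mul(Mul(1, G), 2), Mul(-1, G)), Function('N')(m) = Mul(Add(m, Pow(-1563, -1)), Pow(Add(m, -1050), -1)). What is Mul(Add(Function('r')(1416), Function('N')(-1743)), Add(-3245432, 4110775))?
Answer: Rational(-5331641112472714, 4365459) ≈ -1.2213e+9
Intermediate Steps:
Function('N')(m) = Mul(Pow(Add(-1050, m), -1), Add(Rational(-1, 1563), m)) (Function('N')(m) = Mul(Add(m, Rational(-1, 1563)), Pow(Add(-1050, m), -1)) = Mul(Add(Rational(-1, 1563), m), Pow(Add(-1050, m), -1)) = Mul(Pow(Add(-1050, m), -1), Add(Rational(-1, 1563), m)))
Function('r')(G) = Add(4, Mul(-1, G)) (Function('r')(G) = Add(4, Mul(-1, Add(Mul(Mul(1, G), 2), Mul(-1, G)))) = Add(4, Mul(-1, Add(Mul(G, 2), Mul(-1, G)))) = Add(4, Mul(-1, Add(Mul(2, G), Mul(-1, G)))) = Add(4, Mul(-1, G)))
Mul(Add(Function('r')(1416), Function('N')(-1743)), Add(-3245432, 4110775)) = Mul(Add(Add(4, Mul(-1, 1416)), Mul(Pow(Add(-1050, -1743), -1), Add(Rational(-1, 1563), -1743))), Add(-3245432, 4110775)) = Mul(Add(Add(4, -1416), Mul(Pow(-2793, -1), Rational(-2724310, 1563))), 865343) = Mul(Add(-1412, Mul(Rational(-1, 2793), Rational(-2724310, 1563))), 865343) = Mul(Add(-1412, Rational(2724310, 4365459)), 865343) = Mul(Rational(-6161303798, 4365459), 865343) = Rational(-5331641112472714, 4365459)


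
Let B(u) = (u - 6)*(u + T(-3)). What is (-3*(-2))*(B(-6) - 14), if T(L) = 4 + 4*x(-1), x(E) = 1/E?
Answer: 348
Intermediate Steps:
T(L) = 0 (T(L) = 4 + 4/(-1) = 4 + 4*(-1) = 4 - 4 = 0)
B(u) = u*(-6 + u) (B(u) = (u - 6)*(u + 0) = (-6 + u)*u = u*(-6 + u))
(-3*(-2))*(B(-6) - 14) = (-3*(-2))*(-6*(-6 - 6) - 14) = 6*(-6*(-12) - 14) = 6*(72 - 14) = 6*58 = 348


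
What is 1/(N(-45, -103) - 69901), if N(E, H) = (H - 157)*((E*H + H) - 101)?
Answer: -1/1221961 ≈ -8.1836e-7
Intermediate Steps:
N(E, H) = (-157 + H)*(-101 + H + E*H) (N(E, H) = (-157 + H)*((H + E*H) - 101) = (-157 + H)*(-101 + H + E*H))
1/(N(-45, -103) - 69901) = 1/((15857 + (-103)² - 258*(-103) - 45*(-103)² - 157*(-45)*(-103)) - 69901) = 1/((15857 + 10609 + 26574 - 45*10609 - 727695) - 69901) = 1/((15857 + 10609 + 26574 - 477405 - 727695) - 69901) = 1/(-1152060 - 69901) = 1/(-1221961) = -1/1221961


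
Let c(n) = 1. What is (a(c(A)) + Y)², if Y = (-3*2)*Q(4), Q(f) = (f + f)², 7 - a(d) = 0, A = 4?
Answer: 142129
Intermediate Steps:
a(d) = 7 (a(d) = 7 - 1*0 = 7 + 0 = 7)
Q(f) = 4*f² (Q(f) = (2*f)² = 4*f²)
Y = -384 (Y = (-3*2)*(4*4²) = -24*16 = -6*64 = -384)
(a(c(A)) + Y)² = (7 - 384)² = (-377)² = 142129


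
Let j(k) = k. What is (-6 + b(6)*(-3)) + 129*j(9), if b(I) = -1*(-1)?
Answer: 1152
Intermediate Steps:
b(I) = 1
(-6 + b(6)*(-3)) + 129*j(9) = (-6 + 1*(-3)) + 129*9 = (-6 - 3) + 1161 = -9 + 1161 = 1152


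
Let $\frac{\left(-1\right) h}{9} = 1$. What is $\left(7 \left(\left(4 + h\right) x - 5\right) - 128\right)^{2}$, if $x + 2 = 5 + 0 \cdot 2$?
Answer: $71824$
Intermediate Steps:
$x = 3$ ($x = -2 + \left(5 + 0 \cdot 2\right) = -2 + \left(5 + 0\right) = -2 + 5 = 3$)
$h = -9$ ($h = \left(-9\right) 1 = -9$)
$\left(7 \left(\left(4 + h\right) x - 5\right) - 128\right)^{2} = \left(7 \left(\left(4 - 9\right) 3 - 5\right) - 128\right)^{2} = \left(7 \left(\left(-5\right) 3 - 5\right) - 128\right)^{2} = \left(7 \left(-15 - 5\right) - 128\right)^{2} = \left(7 \left(-20\right) - 128\right)^{2} = \left(-140 - 128\right)^{2} = \left(-268\right)^{2} = 71824$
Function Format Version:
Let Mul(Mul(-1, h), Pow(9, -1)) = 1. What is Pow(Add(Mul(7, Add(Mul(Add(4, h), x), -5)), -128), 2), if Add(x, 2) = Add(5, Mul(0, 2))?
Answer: 71824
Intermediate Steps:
x = 3 (x = Add(-2, Add(5, Mul(0, 2))) = Add(-2, Add(5, 0)) = Add(-2, 5) = 3)
h = -9 (h = Mul(-9, 1) = -9)
Pow(Add(Mul(7, Add(Mul(Add(4, h), x), -5)), -128), 2) = Pow(Add(Mul(7, Add(Mul(Add(4, -9), 3), -5)), -128), 2) = Pow(Add(Mul(7, Add(Mul(-5, 3), -5)), -128), 2) = Pow(Add(Mul(7, Add(-15, -5)), -128), 2) = Pow(Add(Mul(7, -20), -128), 2) = Pow(Add(-140, -128), 2) = Pow(-268, 2) = 71824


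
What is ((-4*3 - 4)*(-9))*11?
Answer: 1584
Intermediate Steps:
((-4*3 - 4)*(-9))*11 = ((-12 - 4)*(-9))*11 = -16*(-9)*11 = 144*11 = 1584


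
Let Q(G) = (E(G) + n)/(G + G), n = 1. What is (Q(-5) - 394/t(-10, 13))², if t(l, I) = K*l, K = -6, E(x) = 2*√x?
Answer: 1991/45 + 8*I*√5/3 ≈ 44.244 + 5.9628*I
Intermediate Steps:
Q(G) = (1 + 2*√G)/(2*G) (Q(G) = (2*√G + 1)/(G + G) = (1 + 2*√G)/((2*G)) = (1 + 2*√G)*(1/(2*G)) = (1 + 2*√G)/(2*G))
t(l, I) = -6*l
(Q(-5) - 394/t(-10, 13))² = ((½ + √(-5))/(-5) - 394/((-6*(-10))))² = (-(½ + I*√5)/5 - 394/60)² = ((-⅒ - I*√5/5) - 394*1/60)² = ((-⅒ - I*√5/5) - 197/30)² = (-20/3 - I*√5/5)²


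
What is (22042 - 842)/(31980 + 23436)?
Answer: 2650/6927 ≈ 0.38256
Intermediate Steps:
(22042 - 842)/(31980 + 23436) = 21200/55416 = 21200*(1/55416) = 2650/6927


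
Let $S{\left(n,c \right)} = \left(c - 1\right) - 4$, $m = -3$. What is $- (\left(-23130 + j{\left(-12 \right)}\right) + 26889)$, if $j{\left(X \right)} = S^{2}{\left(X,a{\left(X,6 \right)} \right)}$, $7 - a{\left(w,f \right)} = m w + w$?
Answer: $-4243$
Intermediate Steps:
$a{\left(w,f \right)} = 7 + 2 w$ ($a{\left(w,f \right)} = 7 - \left(- 3 w + w\right) = 7 - - 2 w = 7 + 2 w$)
$S{\left(n,c \right)} = -5 + c$ ($S{\left(n,c \right)} = \left(-1 + c\right) - 4 = -5 + c$)
$j{\left(X \right)} = \left(2 + 2 X\right)^{2}$ ($j{\left(X \right)} = \left(-5 + \left(7 + 2 X\right)\right)^{2} = \left(2 + 2 X\right)^{2}$)
$- (\left(-23130 + j{\left(-12 \right)}\right) + 26889) = - (\left(-23130 + 4 \left(1 - 12\right)^{2}\right) + 26889) = - (\left(-23130 + 4 \left(-11\right)^{2}\right) + 26889) = - (\left(-23130 + 4 \cdot 121\right) + 26889) = - (\left(-23130 + 484\right) + 26889) = - (-22646 + 26889) = \left(-1\right) 4243 = -4243$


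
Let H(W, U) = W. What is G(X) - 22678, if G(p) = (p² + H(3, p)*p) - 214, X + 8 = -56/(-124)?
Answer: -21966218/961 ≈ -22858.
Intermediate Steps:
X = -234/31 (X = -8 - 56/(-124) = -8 - 56*(-1/124) = -8 + 14/31 = -234/31 ≈ -7.5484)
G(p) = -214 + p² + 3*p (G(p) = (p² + 3*p) - 214 = -214 + p² + 3*p)
G(X) - 22678 = (-214 + (-234/31)² + 3*(-234/31)) - 22678 = (-214 + 54756/961 - 702/31) - 22678 = -172660/961 - 22678 = -21966218/961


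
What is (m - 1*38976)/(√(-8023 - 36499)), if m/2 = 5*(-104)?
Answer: 20008*I*√44522/22261 ≈ 189.65*I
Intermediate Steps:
m = -1040 (m = 2*(5*(-104)) = 2*(-520) = -1040)
(m - 1*38976)/(√(-8023 - 36499)) = (-1040 - 1*38976)/(√(-8023 - 36499)) = (-1040 - 38976)/(√(-44522)) = -40016*(-I*√44522/44522) = -(-20008)*I*√44522/22261 = 20008*I*√44522/22261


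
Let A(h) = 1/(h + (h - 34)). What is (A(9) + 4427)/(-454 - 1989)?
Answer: -70831/39088 ≈ -1.8121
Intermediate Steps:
A(h) = 1/(-34 + 2*h) (A(h) = 1/(h + (-34 + h)) = 1/(-34 + 2*h))
(A(9) + 4427)/(-454 - 1989) = (1/(2*(-17 + 9)) + 4427)/(-454 - 1989) = ((1/2)/(-8) + 4427)/(-2443) = ((1/2)*(-1/8) + 4427)*(-1/2443) = (-1/16 + 4427)*(-1/2443) = (70831/16)*(-1/2443) = -70831/39088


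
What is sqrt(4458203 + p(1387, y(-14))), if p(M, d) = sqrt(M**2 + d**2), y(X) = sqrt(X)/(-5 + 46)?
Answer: sqrt(7494239243 + 205*sqrt(129354227))/41 ≈ 2111.8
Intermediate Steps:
y(X) = sqrt(X)/41
sqrt(4458203 + p(1387, y(-14))) = sqrt(4458203 + sqrt(1387**2 + (sqrt(-14)/41)**2)) = sqrt(4458203 + sqrt(1923769 + ((I*sqrt(14))/41)**2)) = sqrt(4458203 + sqrt(1923769 + (I*sqrt(14)/41)**2)) = sqrt(4458203 + sqrt(1923769 - 14/1681)) = sqrt(4458203 + sqrt(3233855675/1681)) = sqrt(4458203 + 5*sqrt(129354227)/41)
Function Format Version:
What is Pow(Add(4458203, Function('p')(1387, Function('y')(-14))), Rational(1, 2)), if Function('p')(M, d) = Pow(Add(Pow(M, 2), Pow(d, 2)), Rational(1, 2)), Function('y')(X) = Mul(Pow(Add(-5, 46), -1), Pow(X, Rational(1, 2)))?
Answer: Mul(Rational(1, 41), Pow(Add(7494239243, Mul(205, Pow(129354227, Rational(1, 2)))), Rational(1, 2))) ≈ 2111.8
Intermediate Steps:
Function('y')(X) = Mul(Rational(1, 41), Pow(X, Rational(1, 2))) (Function('y')(X) = Mul(Pow(41, -1), Pow(X, Rational(1, 2))) = Mul(Rational(1, 41), Pow(X, Rational(1, 2))))
Pow(Add(4458203, Function('p')(1387, Function('y')(-14))), Rational(1, 2)) = Pow(Add(4458203, Pow(Add(Pow(1387, 2), Pow(Mul(Rational(1, 41), Pow(-14, Rational(1, 2))), 2)), Rational(1, 2))), Rational(1, 2)) = Pow(Add(4458203, Pow(Add(1923769, Pow(Mul(Rational(1, 41), Mul(I, Pow(14, Rational(1, 2)))), 2)), Rational(1, 2))), Rational(1, 2)) = Pow(Add(4458203, Pow(Add(1923769, Pow(Mul(Rational(1, 41), I, Pow(14, Rational(1, 2))), 2)), Rational(1, 2))), Rational(1, 2)) = Pow(Add(4458203, Pow(Add(1923769, Rational(-14, 1681)), Rational(1, 2))), Rational(1, 2)) = Pow(Add(4458203, Pow(Rational(3233855675, 1681), Rational(1, 2))), Rational(1, 2)) = Pow(Add(4458203, Mul(Rational(5, 41), Pow(129354227, Rational(1, 2)))), Rational(1, 2))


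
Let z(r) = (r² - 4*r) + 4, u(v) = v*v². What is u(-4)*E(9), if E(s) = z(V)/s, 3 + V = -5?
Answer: -6400/9 ≈ -711.11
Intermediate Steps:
u(v) = v³
V = -8 (V = -3 - 5 = -8)
z(r) = 4 + r² - 4*r
E(s) = 100/s (E(s) = (4 + (-8)² - 4*(-8))/s = (4 + 64 + 32)/s = 100/s)
u(-4)*E(9) = (-4)³*(100/9) = -6400/9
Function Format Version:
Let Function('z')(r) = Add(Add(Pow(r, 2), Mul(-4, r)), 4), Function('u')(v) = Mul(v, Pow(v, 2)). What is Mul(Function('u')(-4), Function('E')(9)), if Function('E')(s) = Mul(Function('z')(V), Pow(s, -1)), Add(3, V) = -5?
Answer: Rational(-6400, 9) ≈ -711.11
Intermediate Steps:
Function('u')(v) = Pow(v, 3)
V = -8 (V = Add(-3, -5) = -8)
Function('z')(r) = Add(4, Pow(r, 2), Mul(-4, r))
Function('E')(s) = Mul(100, Pow(s, -1)) (Function('E')(s) = Mul(Add(4, Pow(-8, 2), Mul(-4, -8)), Pow(s, -1)) = Mul(Add(4, 64, 32), Pow(s, -1)) = Mul(100, Pow(s, -1)))
Mul(Function('u')(-4), Function('E')(9)) = Mul(Pow(-4, 3), Mul(100, Pow(9, -1))) = Mul(-64, Mul(100, Rational(1, 9))) = Mul(-64, Rational(100, 9)) = Rational(-6400, 9)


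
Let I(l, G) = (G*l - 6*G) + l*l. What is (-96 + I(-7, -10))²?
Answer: 6889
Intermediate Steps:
I(l, G) = l² - 6*G + G*l (I(l, G) = (-6*G + G*l) + l² = l² - 6*G + G*l)
(-96 + I(-7, -10))² = (-96 + ((-7)² - 6*(-10) - 10*(-7)))² = (-96 + (49 + 60 + 70))² = (-96 + 179)² = 83² = 6889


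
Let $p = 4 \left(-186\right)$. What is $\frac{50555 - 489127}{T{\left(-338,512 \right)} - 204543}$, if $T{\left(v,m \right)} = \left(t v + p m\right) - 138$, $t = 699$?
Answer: $\frac{438572}{821871} \approx 0.53363$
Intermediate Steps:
$p = -744$
$T{\left(v,m \right)} = -138 - 744 m + 699 v$ ($T{\left(v,m \right)} = \left(699 v - 744 m\right) - 138 = \left(- 744 m + 699 v\right) - 138 = -138 - 744 m + 699 v$)
$\frac{50555 - 489127}{T{\left(-338,512 \right)} - 204543} = \frac{50555 - 489127}{\left(-138 - 380928 + 699 \left(-338\right)\right) - 204543} = - \frac{438572}{\left(-138 - 380928 - 236262\right) - 204543} = - \frac{438572}{-617328 - 204543} = - \frac{438572}{-821871} = \left(-438572\right) \left(- \frac{1}{821871}\right) = \frac{438572}{821871}$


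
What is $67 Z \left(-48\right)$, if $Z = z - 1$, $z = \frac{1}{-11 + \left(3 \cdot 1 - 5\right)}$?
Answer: $\frac{45024}{13} \approx 3463.4$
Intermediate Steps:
$z = - \frac{1}{13}$ ($z = \frac{1}{-11 + \left(3 - 5\right)} = \frac{1}{-11 - 2} = \frac{1}{-13} = - \frac{1}{13} \approx -0.076923$)
$Z = - \frac{14}{13}$ ($Z = - \frac{1}{13} - 1 = - \frac{14}{13} \approx -1.0769$)
$67 Z \left(-48\right) = 67 \left(- \frac{14}{13}\right) \left(-48\right) = \left(- \frac{938}{13}\right) \left(-48\right) = \frac{45024}{13}$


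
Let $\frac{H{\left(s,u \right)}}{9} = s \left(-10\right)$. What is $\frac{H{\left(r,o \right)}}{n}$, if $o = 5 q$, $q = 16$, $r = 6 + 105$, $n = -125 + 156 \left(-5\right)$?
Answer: $\frac{1998}{181} \approx 11.039$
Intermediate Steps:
$n = -905$ ($n = -125 - 780 = -905$)
$r = 111$
$o = 80$ ($o = 5 \cdot 16 = 80$)
$H{\left(s,u \right)} = - 90 s$ ($H{\left(s,u \right)} = 9 s \left(-10\right) = 9 \left(- 10 s\right) = - 90 s$)
$\frac{H{\left(r,o \right)}}{n} = \frac{\left(-90\right) 111}{-905} = \left(-9990\right) \left(- \frac{1}{905}\right) = \frac{1998}{181}$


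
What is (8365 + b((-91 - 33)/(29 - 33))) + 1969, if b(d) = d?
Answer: 10365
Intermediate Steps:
(8365 + b((-91 - 33)/(29 - 33))) + 1969 = (8365 + (-91 - 33)/(29 - 33)) + 1969 = (8365 - 124/(-4)) + 1969 = (8365 - 124*(-1/4)) + 1969 = (8365 + 31) + 1969 = 8396 + 1969 = 10365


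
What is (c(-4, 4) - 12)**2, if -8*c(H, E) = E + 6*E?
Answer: 961/4 ≈ 240.25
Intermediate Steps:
c(H, E) = -7*E/8 (c(H, E) = -(E + 6*E)/8 = -7*E/8)
(c(-4, 4) - 12)**2 = (-7/8*4 - 12)**2 = (-7/2 - 12)**2 = (-31/2)**2 = 961/4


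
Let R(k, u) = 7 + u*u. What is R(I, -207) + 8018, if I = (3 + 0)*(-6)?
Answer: 50874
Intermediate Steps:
I = -18 (I = 3*(-6) = -18)
R(k, u) = 7 + u²
R(I, -207) + 8018 = (7 + (-207)²) + 8018 = (7 + 42849) + 8018 = 42856 + 8018 = 50874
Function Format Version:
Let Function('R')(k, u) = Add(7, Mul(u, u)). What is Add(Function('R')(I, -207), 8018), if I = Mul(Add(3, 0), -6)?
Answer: 50874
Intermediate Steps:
I = -18 (I = Mul(3, -6) = -18)
Function('R')(k, u) = Add(7, Pow(u, 2))
Add(Function('R')(I, -207), 8018) = Add(Add(7, Pow(-207, 2)), 8018) = Add(Add(7, 42849), 8018) = Add(42856, 8018) = 50874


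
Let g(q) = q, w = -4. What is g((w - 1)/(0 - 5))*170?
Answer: 170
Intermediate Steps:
g((w - 1)/(0 - 5))*170 = ((-4 - 1)/(0 - 5))*170 = -5/(-5)*170 = -5*(-⅕)*170 = 1*170 = 170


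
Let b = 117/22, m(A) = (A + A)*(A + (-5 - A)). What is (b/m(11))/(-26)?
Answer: 9/4840 ≈ 0.0018595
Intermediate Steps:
m(A) = -10*A (m(A) = (2*A)*(-5) = -10*A)
b = 117/22 (b = 117*(1/22) = 117/22 ≈ 5.3182)
(b/m(11))/(-26) = (117/(22*((-10*11))))/(-26) = ((117/22)/(-110))*(-1/26) = ((117/22)*(-1/110))*(-1/26) = -117/2420*(-1/26) = 9/4840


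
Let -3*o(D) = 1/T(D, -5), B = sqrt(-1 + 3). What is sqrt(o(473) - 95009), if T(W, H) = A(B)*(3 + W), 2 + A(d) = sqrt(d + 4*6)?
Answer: sqrt(96870415971 - 48435208164*sqrt(24 + sqrt(2)))/(714*sqrt(-2 + sqrt(24 + sqrt(2)))) ≈ 308.24*I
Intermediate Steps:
B = sqrt(2) ≈ 1.4142
A(d) = -2 + sqrt(24 + d) (A(d) = -2 + sqrt(d + 4*6) = -2 + sqrt(d + 24) = -2 + sqrt(24 + d))
T(W, H) = (-2 + sqrt(24 + sqrt(2)))*(3 + W)
o(D) = 1/(3*(2 - sqrt(24 + sqrt(2)))*(3 + D)) (o(D) = -(-1/((2 - sqrt(24 + sqrt(2)))*(3 + D)))/3 = -(-1)/(3*(2 - sqrt(24 + sqrt(2)))*(3 + D)) = 1/(3*(2 - sqrt(24 + sqrt(2)))*(3 + D)))
sqrt(o(473) - 95009) = sqrt(1/(3*(2 - sqrt(24 + sqrt(2)))*(3 + 473)) - 95009) = sqrt((1/3)/((2 - sqrt(24 + sqrt(2)))*476) - 95009) = sqrt((1/3)*(1/476)/(2 - sqrt(24 + sqrt(2))) - 95009) = sqrt(1/(1428*(2 - sqrt(24 + sqrt(2)))) - 95009) = sqrt(-95009 + 1/(1428*(2 - sqrt(24 + sqrt(2)))))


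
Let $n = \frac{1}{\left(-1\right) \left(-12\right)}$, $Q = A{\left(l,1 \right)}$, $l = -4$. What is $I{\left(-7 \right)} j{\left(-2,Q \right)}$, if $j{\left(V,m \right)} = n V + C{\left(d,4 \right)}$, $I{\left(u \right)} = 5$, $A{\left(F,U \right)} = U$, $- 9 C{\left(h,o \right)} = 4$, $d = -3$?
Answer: $- \frac{55}{18} \approx -3.0556$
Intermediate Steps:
$C{\left(h,o \right)} = - \frac{4}{9}$ ($C{\left(h,o \right)} = \left(- \frac{1}{9}\right) 4 = - \frac{4}{9}$)
$Q = 1$
$n = \frac{1}{12} \approx 0.083333$
$j{\left(V,m \right)} = - \frac{4}{9} + \frac{V}{12}$ ($j{\left(V,m \right)} = \frac{V}{12} - \frac{4}{9} = - \frac{4}{9} + \frac{V}{12}$)
$I{\left(-7 \right)} j{\left(-2,Q \right)} = 5 \left(- \frac{4}{9} + \frac{1}{12} \left(-2\right)\right) = 5 \left(- \frac{4}{9} - \frac{1}{6}\right) = 5 \left(- \frac{11}{18}\right) = - \frac{55}{18}$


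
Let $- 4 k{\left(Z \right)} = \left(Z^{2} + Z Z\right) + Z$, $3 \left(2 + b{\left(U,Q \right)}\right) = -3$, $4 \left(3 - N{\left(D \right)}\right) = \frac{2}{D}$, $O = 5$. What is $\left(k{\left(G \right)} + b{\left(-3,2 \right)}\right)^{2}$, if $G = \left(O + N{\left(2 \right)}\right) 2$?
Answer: $16129$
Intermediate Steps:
$N{\left(D \right)} = 3 - \frac{1}{2 D}$ ($N{\left(D \right)} = 3 - \frac{2 \frac{1}{D}}{4} = 3 - \frac{1}{2 D}$)
$b{\left(U,Q \right)} = -3$ ($b{\left(U,Q \right)} = -2 + \frac{1}{3} \left(-3\right) = -2 - 1 = -3$)
$G = \frac{31}{2}$ ($G = \left(5 + \left(3 - \frac{1}{2 \cdot 2}\right)\right) 2 = \left(5 + \left(3 - \frac{1}{4}\right)\right) 2 = \left(5 + \frac{11}{4}\right) 2 = \frac{31}{4} \cdot 2 = \frac{31}{2} \approx 15.5$)
$k{\left(Z \right)} = - \frac{Z^{2}}{2} - \frac{Z}{4}$ ($k{\left(Z \right)} = - \frac{\left(Z^{2} + Z Z\right) + Z}{4} = - \frac{\left(Z^{2} + Z^{2}\right) + Z}{4} = - \frac{2 Z^{2} + Z}{4} = - \frac{Z + 2 Z^{2}}{4} = - \frac{Z^{2}}{2} - \frac{Z}{4}$)
$\left(k{\left(G \right)} + b{\left(-3,2 \right)}\right)^{2} = \left(\left(- \frac{1}{4}\right) \frac{31}{2} \left(1 + 2 \cdot \frac{31}{2}\right) - 3\right)^{2} = \left(\left(- \frac{1}{4}\right) \frac{31}{2} \left(1 + 31\right) - 3\right)^{2} = \left(\left(- \frac{1}{4}\right) \frac{31}{2} \cdot 32 - 3\right)^{2} = \left(-124 - 3\right)^{2} = \left(-127\right)^{2} = 16129$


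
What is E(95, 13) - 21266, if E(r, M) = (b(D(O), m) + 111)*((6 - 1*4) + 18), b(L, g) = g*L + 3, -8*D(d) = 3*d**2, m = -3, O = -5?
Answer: -36847/2 ≈ -18424.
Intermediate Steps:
D(d) = -3*d**2/8
b(L, g) = 3 + L*g (b(L, g) = L*g + 3 = 3 + L*g)
E(r, M) = 5685/2 (E(r, M) = ((3 - 3/8*(-5)**2*(-3)) + 111)*((6 - 1*4) + 18) = ((3 - 3/8*25*(-3)) + 111)*((6 - 4) + 18) = ((3 - 75/8*(-3)) + 111)*(2 + 18) = ((3 + 225/8) + 111)*20 = (249/8 + 111)*20 = (1137/8)*20 = 5685/2)
E(95, 13) - 21266 = 5685/2 - 21266 = -36847/2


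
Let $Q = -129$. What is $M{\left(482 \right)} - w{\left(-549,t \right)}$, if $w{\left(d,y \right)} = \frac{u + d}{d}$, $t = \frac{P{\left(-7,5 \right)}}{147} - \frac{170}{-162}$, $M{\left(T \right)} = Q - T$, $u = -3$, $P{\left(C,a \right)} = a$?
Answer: $- \frac{111997}{183} \approx -612.01$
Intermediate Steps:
$M{\left(T \right)} = -129 - T$
$t = \frac{4300}{3969}$ ($t = \frac{5}{147} - \frac{170}{-162} = 5 \cdot \frac{1}{147} - - \frac{85}{81} = \frac{5}{147} + \frac{85}{81} = \frac{4300}{3969} \approx 1.0834$)
$w{\left(d,y \right)} = \frac{-3 + d}{d}$
$M{\left(482 \right)} - w{\left(-549,t \right)} = \left(-129 - 482\right) - \frac{-3 - 549}{-549} = \left(-129 - 482\right) - \left(- \frac{1}{549}\right) \left(-552\right) = -611 - \frac{184}{183} = - \frac{111997}{183}$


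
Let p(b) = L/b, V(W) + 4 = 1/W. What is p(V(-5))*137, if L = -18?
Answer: 4110/7 ≈ 587.14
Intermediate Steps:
V(W) = -4 + 1/W
p(b) = -18/b
p(V(-5))*137 = -18/(-4 + 1/(-5))*137 = -18/(-4 - ⅕)*137 = -18/(-21/5)*137 = -18*(-5/21)*137 = (30/7)*137 = 4110/7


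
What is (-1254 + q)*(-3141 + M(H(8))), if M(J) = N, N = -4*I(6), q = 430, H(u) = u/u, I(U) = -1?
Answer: 2584888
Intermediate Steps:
H(u) = 1
N = 4 (N = -4*(-1) = 4)
M(J) = 4
(-1254 + q)*(-3141 + M(H(8))) = (-1254 + 430)*(-3141 + 4) = -824*(-3137) = 2584888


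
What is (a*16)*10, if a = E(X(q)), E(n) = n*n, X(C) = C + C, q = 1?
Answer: 640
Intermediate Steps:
X(C) = 2*C
E(n) = n²
a = 4 (a = (2*1)² = 2² = 4)
(a*16)*10 = (4*16)*10 = 64*10 = 640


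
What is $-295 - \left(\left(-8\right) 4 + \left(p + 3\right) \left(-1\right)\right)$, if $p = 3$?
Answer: $-257$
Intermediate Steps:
$-295 - \left(\left(-8\right) 4 + \left(p + 3\right) \left(-1\right)\right) = -295 - \left(\left(-8\right) 4 + \left(3 + 3\right) \left(-1\right)\right) = -295 - \left(-32 + 6 \left(-1\right)\right) = -295 - \left(-32 - 6\right) = -295 - -38 = -295 + 38 = -257$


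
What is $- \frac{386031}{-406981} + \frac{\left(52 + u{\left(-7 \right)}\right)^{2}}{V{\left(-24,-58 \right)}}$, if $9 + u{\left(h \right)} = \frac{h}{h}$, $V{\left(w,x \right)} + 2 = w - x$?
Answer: $\frac{50016763}{813962} \approx 61.449$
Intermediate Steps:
$V{\left(w,x \right)} = -2 + w - x$ ($V{\left(w,x \right)} = -2 + \left(w - x\right) = -2 + w - x$)
$u{\left(h \right)} = -8$ ($u{\left(h \right)} = -9 + \frac{h}{h} = -9 + 1 = -8$)
$- \frac{386031}{-406981} + \frac{\left(52 + u{\left(-7 \right)}\right)^{2}}{V{\left(-24,-58 \right)}} = - \frac{386031}{-406981} + \frac{\left(52 - 8\right)^{2}}{-2 - 24 - -58} = \left(-386031\right) \left(- \frac{1}{406981}\right) + \frac{44^{2}}{-2 - 24 + 58} = \frac{386031}{406981} + \frac{1936}{32} = \frac{386031}{406981} + 1936 \cdot \frac{1}{32} = \frac{386031}{406981} + \frac{121}{2} = \frac{50016763}{813962}$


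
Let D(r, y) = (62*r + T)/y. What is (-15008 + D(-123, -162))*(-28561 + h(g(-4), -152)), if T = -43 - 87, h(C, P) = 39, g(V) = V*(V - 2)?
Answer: 34562103940/81 ≈ 4.2669e+8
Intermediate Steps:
g(V) = V*(-2 + V)
T = -130
D(r, y) = (-130 + 62*r)/y (D(r, y) = (62*r - 130)/y = (-130 + 62*r)/y)
(-15008 + D(-123, -162))*(-28561 + h(g(-4), -152)) = (-15008 + 2*(-65 + 31*(-123))/(-162))*(-28561 + 39) = (-15008 + 2*(-1/162)*(-65 - 3813))*(-28522) = (-15008 + 2*(-1/162)*(-3878))*(-28522) = (-15008 + 3878/81)*(-28522) = -1211770/81*(-28522) = 34562103940/81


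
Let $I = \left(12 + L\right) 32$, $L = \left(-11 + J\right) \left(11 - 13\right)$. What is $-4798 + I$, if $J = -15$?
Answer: $-2750$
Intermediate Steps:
$L = 52$ ($L = \left(-11 - 15\right) \left(11 - 13\right) = \left(-26\right) \left(-2\right) = 52$)
$I = 2048$ ($I = \left(12 + 52\right) 32 = 64 \cdot 32 = 2048$)
$-4798 + I = -4798 + 2048 = -2750$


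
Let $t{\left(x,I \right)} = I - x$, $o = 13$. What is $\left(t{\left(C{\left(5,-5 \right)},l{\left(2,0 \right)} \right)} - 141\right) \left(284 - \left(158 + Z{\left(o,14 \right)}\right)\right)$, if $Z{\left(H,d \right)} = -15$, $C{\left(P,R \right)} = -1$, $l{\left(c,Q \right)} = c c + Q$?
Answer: $-19176$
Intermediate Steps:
$l{\left(c,Q \right)} = Q + c^{2}$ ($l{\left(c,Q \right)} = c^{2} + Q = Q + c^{2}$)
$\left(t{\left(C{\left(5,-5 \right)},l{\left(2,0 \right)} \right)} - 141\right) \left(284 - \left(158 + Z{\left(o,14 \right)}\right)\right) = \left(\left(\left(0 + 2^{2}\right) - -1\right) - 141\right) \left(284 - 143\right) = \left(\left(\left(0 + 4\right) + 1\right) - 141\right) \left(284 + \left(-158 + 15\right)\right) = \left(\left(4 + 1\right) - 141\right) \left(284 - 143\right) = \left(5 - 141\right) 141 = \left(-136\right) 141 = -19176$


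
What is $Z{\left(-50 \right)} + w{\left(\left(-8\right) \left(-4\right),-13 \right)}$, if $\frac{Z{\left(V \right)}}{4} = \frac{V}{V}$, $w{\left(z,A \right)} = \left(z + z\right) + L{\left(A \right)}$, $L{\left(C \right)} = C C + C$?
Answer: $224$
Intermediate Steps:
$L{\left(C \right)} = C + C^{2}$ ($L{\left(C \right)} = C^{2} + C = C + C^{2}$)
$w{\left(z,A \right)} = 2 z + A \left(1 + A\right)$ ($w{\left(z,A \right)} = \left(z + z\right) + A \left(1 + A\right) = 2 z + A \left(1 + A\right)$)
$Z{\left(V \right)} = 4$ ($Z{\left(V \right)} = 4 \frac{V}{V} = 4 \cdot 1 = 4$)
$Z{\left(-50 \right)} + w{\left(\left(-8\right) \left(-4\right),-13 \right)} = 4 - \left(13 \left(1 - 13\right) - \left(-16\right) \left(-4\right)\right) = 4 + \left(2 \cdot 32 - -156\right) = 4 + \left(64 + 156\right) = 4 + 220 = 224$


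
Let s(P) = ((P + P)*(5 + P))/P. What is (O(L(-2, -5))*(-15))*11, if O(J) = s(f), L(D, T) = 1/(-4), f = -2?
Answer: -990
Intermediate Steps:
L(D, T) = -1/4
s(P) = 10 + 2*P (s(P) = ((2*P)*(5 + P))/P = (2*P*(5 + P))/P = 10 + 2*P)
O(J) = 6 (O(J) = 10 + 2*(-2) = 10 - 4 = 6)
(O(L(-2, -5))*(-15))*11 = (6*(-15))*11 = -90*11 = -990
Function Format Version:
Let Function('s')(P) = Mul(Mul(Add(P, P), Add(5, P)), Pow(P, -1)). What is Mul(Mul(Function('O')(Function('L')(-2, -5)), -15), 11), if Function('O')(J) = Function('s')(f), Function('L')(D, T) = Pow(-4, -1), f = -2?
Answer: -990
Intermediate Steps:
Function('L')(D, T) = Rational(-1, 4)
Function('s')(P) = Add(10, Mul(2, P)) (Function('s')(P) = Mul(Mul(Mul(2, P), Add(5, P)), Pow(P, -1)) = Mul(Mul(2, P, Add(5, P)), Pow(P, -1)) = Add(10, Mul(2, P)))
Function('O')(J) = 6 (Function('O')(J) = Add(10, Mul(2, -2)) = Add(10, -4) = 6)
Mul(Mul(Function('O')(Function('L')(-2, -5)), -15), 11) = Mul(Mul(6, -15), 11) = Mul(-90, 11) = -990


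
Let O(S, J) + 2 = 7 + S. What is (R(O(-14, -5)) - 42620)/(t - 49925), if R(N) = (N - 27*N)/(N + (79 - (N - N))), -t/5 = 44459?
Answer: 1491583/9527700 ≈ 0.15655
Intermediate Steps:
t = -222295 (t = -5*44459 = -222295)
O(S, J) = 5 + S (O(S, J) = -2 + (7 + S) = 5 + S)
R(N) = -26*N/(79 + N) (R(N) = (-26*N)/(N + (79 - 1*0)) = (-26*N)/(N + (79 + 0)) = (-26*N)/(N + 79) = (-26*N)/(79 + N) = -26*N/(79 + N))
(R(O(-14, -5)) - 42620)/(t - 49925) = (-26*(5 - 14)/(79 + (5 - 14)) - 42620)/(-222295 - 49925) = (-26*(-9)/(79 - 9) - 42620)/(-272220) = (-26*(-9)/70 - 42620)*(-1/272220) = (-26*(-9)*1/70 - 42620)*(-1/272220) = (117/35 - 42620)*(-1/272220) = -1491583/35*(-1/272220) = 1491583/9527700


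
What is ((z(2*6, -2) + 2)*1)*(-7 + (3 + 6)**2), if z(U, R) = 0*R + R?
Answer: 0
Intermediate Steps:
z(U, R) = R (z(U, R) = 0 + R = R)
((z(2*6, -2) + 2)*1)*(-7 + (3 + 6)**2) = ((-2 + 2)*1)*(-7 + (3 + 6)**2) = (0*1)*(-7 + 9**2) = 0*(-7 + 81) = 0*74 = 0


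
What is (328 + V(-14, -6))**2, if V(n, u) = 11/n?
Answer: 20985561/196 ≈ 1.0707e+5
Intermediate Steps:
(328 + V(-14, -6))**2 = (328 + 11/(-14))**2 = (328 + 11*(-1/14))**2 = (328 - 11/14)**2 = (4581/14)**2 = 20985561/196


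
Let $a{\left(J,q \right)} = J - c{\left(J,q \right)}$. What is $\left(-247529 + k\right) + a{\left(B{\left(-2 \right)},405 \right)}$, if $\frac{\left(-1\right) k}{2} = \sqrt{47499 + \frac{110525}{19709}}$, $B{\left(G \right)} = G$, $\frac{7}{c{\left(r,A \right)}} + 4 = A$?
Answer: $- \frac{99259938}{401} - \frac{4 \sqrt{4613228060011}}{19709} \approx -2.4797 \cdot 10^{5}$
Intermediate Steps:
$c{\left(r,A \right)} = \frac{7}{-4 + A}$
$a{\left(J,q \right)} = J - \frac{7}{-4 + q}$
$k = - \frac{4 \sqrt{4613228060011}}{19709}$ ($k = - 2 \sqrt{47499 + \frac{110525}{19709}} = - 2 \sqrt{\frac{936268316}{19709}} = - 2 \frac{2 \sqrt{4613228060011}}{19709} = - \frac{4 \sqrt{4613228060011}}{19709} \approx -435.91$)
$\left(-247529 + k\right) + a{\left(B{\left(-2 \right)},405 \right)} = \left(-247529 - \frac{4 \sqrt{4613228060011}}{19709}\right) + \frac{-7 - 2 \left(-4 + 405\right)}{-4 + 405} = \left(-247529 - \frac{4 \sqrt{4613228060011}}{19709}\right) + \frac{-7 - 802}{401} = \left(-247529 - \frac{4 \sqrt{4613228060011}}{19709}\right) + \frac{1}{401} \left(-809\right) = \left(-247529 - \frac{4 \sqrt{4613228060011}}{19709}\right) - \frac{809}{401} = - \frac{99259938}{401} - \frac{4 \sqrt{4613228060011}}{19709}$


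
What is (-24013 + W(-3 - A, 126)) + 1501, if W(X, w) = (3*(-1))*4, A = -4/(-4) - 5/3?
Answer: -22524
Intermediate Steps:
A = -⅔ (A = -4*(-¼) - 5*⅓ = 1 - 5/3 = -⅔ ≈ -0.66667)
W(X, w) = -12 (W(X, w) = -3*4 = -12)
(-24013 + W(-3 - A, 126)) + 1501 = (-24013 - 12) + 1501 = -24025 + 1501 = -22524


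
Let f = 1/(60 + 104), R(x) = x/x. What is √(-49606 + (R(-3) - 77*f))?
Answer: I*√333547177/82 ≈ 222.72*I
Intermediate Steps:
R(x) = 1
f = 1/164 ≈ 0.0060976
√(-49606 + (R(-3) - 77*f)) = √(-49606 + (1 - 77*1/164)) = √(-49606 + (1 - 77/164)) = √(-49606 + 87/164) = √(-8135297/164) = I*√333547177/82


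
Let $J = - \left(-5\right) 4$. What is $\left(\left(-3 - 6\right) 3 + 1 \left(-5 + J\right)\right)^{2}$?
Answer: $144$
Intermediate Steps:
$J = 20$ ($J = \left(-1\right) \left(-20\right) = 20$)
$\left(\left(-3 - 6\right) 3 + 1 \left(-5 + J\right)\right)^{2} = \left(\left(-3 - 6\right) 3 + 1 \left(-5 + 20\right)\right)^{2} = \left(\left(-9\right) 3 + 1 \cdot 15\right)^{2} = \left(-27 + 15\right)^{2} = \left(-12\right)^{2} = 144$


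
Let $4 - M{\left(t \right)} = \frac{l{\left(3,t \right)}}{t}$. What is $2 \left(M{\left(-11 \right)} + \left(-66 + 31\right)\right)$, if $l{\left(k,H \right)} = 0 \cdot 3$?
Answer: $-62$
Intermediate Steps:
$l{\left(k,H \right)} = 0$
$M{\left(t \right)} = 4$ ($M{\left(t \right)} = 4 - \frac{0}{t} = 4 - 0 = 4 + 0 = 4$)
$2 \left(M{\left(-11 \right)} + \left(-66 + 31\right)\right) = 2 \left(4 + \left(-66 + 31\right)\right) = 2 \left(4 - 35\right) = 2 \left(-31\right) = -62$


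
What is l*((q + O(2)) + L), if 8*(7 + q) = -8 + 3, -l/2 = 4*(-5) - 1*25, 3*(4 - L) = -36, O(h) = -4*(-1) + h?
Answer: 5175/4 ≈ 1293.8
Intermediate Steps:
O(h) = 4 + h
L = 16 (L = 4 - 1/3*(-36) = 4 + 12 = 16)
l = 90 (l = -2*(4*(-5) - 1*25) = -2*(-20 - 25) = -2*(-45) = 90)
q = -61/8 (q = -7 + (-8 + 3)/8 = -7 + (1/8)*(-5) = -7 - 5/8 = -61/8 ≈ -7.6250)
l*((q + O(2)) + L) = 90*((-61/8 + (4 + 2)) + 16) = 90*((-61/8 + 6) + 16) = 90*(-13/8 + 16) = 90*(115/8) = 5175/4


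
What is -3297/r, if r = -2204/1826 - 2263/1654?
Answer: 4978806294/3888827 ≈ 1280.3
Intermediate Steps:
r = -3888827/1510102 (r = -2204*1/1826 - 2263*1/1654 = -1102/913 - 2263/1654 = -3888827/1510102 ≈ -2.5752)
-3297/r = -3297/(-3888827/1510102) = -3297*(-1510102/3888827) = 4978806294/3888827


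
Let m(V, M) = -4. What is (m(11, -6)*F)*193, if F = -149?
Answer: 115028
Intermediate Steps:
(m(11, -6)*F)*193 = -4*(-149)*193 = 596*193 = 115028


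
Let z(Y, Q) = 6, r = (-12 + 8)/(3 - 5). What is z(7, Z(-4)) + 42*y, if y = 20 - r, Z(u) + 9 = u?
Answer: 762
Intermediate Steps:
Z(u) = -9 + u
r = 2 (r = -4/(-2) = -4*(-1/2) = 2)
y = 18 (y = 20 - 1*2 = 20 - 2 = 18)
z(7, Z(-4)) + 42*y = 6 + 42*18 = 6 + 756 = 762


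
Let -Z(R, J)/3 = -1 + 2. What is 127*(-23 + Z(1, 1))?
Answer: -3302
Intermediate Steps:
Z(R, J) = -3 (Z(R, J) = -3*(-1 + 2) = -3*1 = -3)
127*(-23 + Z(1, 1)) = 127*(-23 - 3) = 127*(-26) = -3302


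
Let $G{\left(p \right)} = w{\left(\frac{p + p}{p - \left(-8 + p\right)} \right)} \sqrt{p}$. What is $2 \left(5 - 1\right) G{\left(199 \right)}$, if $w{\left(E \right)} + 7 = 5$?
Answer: $- 16 \sqrt{199} \approx -225.71$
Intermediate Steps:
$w{\left(E \right)} = -2$ ($w{\left(E \right)} = -7 + 5 = -2$)
$G{\left(p \right)} = - 2 \sqrt{p}$
$2 \left(5 - 1\right) G{\left(199 \right)} = 2 \left(5 - 1\right) \left(- 2 \sqrt{199}\right) = 2 \cdot 4 \left(- 2 \sqrt{199}\right) = 8 \left(- 2 \sqrt{199}\right) = - 16 \sqrt{199}$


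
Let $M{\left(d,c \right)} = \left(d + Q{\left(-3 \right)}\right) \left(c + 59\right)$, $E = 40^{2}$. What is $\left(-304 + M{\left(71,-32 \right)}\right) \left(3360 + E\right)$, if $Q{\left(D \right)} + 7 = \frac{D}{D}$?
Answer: $7196960$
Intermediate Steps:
$E = 1600$
$Q{\left(D \right)} = -6$ ($Q{\left(D \right)} = -7 + \frac{D}{D} = -7 + 1 = -6$)
$M{\left(d,c \right)} = \left(-6 + d\right) \left(59 + c\right)$ ($M{\left(d,c \right)} = \left(d - 6\right) \left(c + 59\right) = \left(-6 + d\right) \left(59 + c\right)$)
$\left(-304 + M{\left(71,-32 \right)}\right) \left(3360 + E\right) = \left(-304 - -1755\right) \left(3360 + 1600\right) = \left(-304 + \left(-354 + 192 + 4189 - 2272\right)\right) 4960 = \left(-304 + 1755\right) 4960 = 1451 \cdot 4960 = 7196960$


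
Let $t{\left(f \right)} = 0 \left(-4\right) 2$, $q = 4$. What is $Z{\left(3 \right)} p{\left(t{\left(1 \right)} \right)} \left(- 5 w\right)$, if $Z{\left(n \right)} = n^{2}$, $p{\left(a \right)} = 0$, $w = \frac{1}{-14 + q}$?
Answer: $0$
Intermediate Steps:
$t{\left(f \right)} = 0$ ($t{\left(f \right)} = 0 \cdot 2 = 0$)
$w = - \frac{1}{10}$ ($w = \frac{1}{-14 + 4} = \frac{1}{-10} = - \frac{1}{10} \approx -0.1$)
$Z{\left(3 \right)} p{\left(t{\left(1 \right)} \right)} \left(- 5 w\right) = 3^{2} \cdot 0 \left(\left(-5\right) \left(- \frac{1}{10}\right)\right) = 9 \cdot 0 \cdot \frac{1}{2} = 0 \cdot \frac{1}{2} = 0$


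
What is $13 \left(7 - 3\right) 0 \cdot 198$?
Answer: $0$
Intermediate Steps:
$13 \left(7 - 3\right) 0 \cdot 198 = 13 \cdot 4 \cdot 0 \cdot 198 = 13 \cdot 0 \cdot 198 = 0 \cdot 198 = 0$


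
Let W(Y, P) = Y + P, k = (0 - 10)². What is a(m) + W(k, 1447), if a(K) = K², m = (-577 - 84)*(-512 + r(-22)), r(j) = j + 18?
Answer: 116332839323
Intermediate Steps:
r(j) = 18 + j
k = 100 (k = (-10)² = 100)
W(Y, P) = P + Y
m = 341076 (m = (-577 - 84)*(-512 + (18 - 22)) = -661*(-512 - 4) = -661*(-516) = 341076)
a(m) + W(k, 1447) = 341076² + (1447 + 100) = 116332837776 + 1547 = 116332839323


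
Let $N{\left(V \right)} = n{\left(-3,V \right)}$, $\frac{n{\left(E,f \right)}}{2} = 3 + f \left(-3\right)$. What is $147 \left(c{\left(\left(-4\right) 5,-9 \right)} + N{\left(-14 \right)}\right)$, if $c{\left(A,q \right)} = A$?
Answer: $10290$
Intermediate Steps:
$n{\left(E,f \right)} = 6 - 6 f$ ($n{\left(E,f \right)} = 2 \left(3 + f \left(-3\right)\right) = 2 \left(3 - 3 f\right) = 6 - 6 f$)
$N{\left(V \right)} = 6 - 6 V$
$147 \left(c{\left(\left(-4\right) 5,-9 \right)} + N{\left(-14 \right)}\right) = 147 \left(\left(-4\right) 5 + \left(6 - -84\right)\right) = 147 \left(-20 + \left(6 + 84\right)\right) = 147 \left(-20 + 90\right) = 147 \cdot 70 = 10290$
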